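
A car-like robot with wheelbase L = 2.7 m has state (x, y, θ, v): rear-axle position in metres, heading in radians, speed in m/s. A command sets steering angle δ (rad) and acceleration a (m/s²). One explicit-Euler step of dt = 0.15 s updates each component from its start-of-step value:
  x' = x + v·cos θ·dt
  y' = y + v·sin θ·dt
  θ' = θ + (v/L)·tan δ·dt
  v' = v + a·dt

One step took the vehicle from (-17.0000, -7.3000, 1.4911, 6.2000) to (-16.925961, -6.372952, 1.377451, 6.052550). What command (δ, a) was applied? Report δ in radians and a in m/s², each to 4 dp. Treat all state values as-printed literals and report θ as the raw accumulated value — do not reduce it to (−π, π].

δ = -0.3187, a = -0.9830

a = (v'−v)/dt = (-0.147450)/0.15 = -0.9830
Δθ = θ'−θ = -0.113649;  (v·dt/L) = 6.2000·0.15/2.7 = 0.344444
tan δ = Δθ·L/(v·dt) = -0.329949  →  δ = -0.3187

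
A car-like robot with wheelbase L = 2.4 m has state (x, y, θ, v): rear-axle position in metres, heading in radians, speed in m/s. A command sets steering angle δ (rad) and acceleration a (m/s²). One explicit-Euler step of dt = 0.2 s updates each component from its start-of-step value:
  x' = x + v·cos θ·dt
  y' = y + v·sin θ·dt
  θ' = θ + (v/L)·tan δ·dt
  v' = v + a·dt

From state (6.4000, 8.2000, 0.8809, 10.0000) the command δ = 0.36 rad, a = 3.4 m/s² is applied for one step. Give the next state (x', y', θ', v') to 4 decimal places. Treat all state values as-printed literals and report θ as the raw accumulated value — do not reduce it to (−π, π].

(7.6729, 9.7426, 1.1946, 10.6800)

x' = 6.4000 + 10.0000·cos(0.8809)·0.2 = 7.6729
y' = 8.2000 + 10.0000·sin(0.8809)·0.2 = 9.7426
θ' = 0.8809 + (10.0000/2.4)·tan(0.36)·0.2 = 1.1946
v' = 10.0000 + 3.4000·0.2 = 10.6800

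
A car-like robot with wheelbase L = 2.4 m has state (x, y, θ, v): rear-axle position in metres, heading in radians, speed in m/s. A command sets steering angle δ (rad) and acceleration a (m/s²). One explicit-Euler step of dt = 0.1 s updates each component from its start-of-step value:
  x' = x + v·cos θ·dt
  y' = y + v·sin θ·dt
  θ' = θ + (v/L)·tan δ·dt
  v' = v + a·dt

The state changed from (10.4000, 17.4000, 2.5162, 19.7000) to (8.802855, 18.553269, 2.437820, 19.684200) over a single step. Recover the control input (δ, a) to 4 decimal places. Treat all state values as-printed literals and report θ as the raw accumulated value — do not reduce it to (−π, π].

a = (v'−v)/dt = (-0.015800)/0.1 = -0.1580
Δθ = θ'−θ = -0.078380;  (v·dt/L) = 19.7000·0.1/2.4 = 0.820833
tan δ = Δθ·L/(v·dt) = -0.095488  →  δ = -0.0952

δ = -0.0952, a = -0.1580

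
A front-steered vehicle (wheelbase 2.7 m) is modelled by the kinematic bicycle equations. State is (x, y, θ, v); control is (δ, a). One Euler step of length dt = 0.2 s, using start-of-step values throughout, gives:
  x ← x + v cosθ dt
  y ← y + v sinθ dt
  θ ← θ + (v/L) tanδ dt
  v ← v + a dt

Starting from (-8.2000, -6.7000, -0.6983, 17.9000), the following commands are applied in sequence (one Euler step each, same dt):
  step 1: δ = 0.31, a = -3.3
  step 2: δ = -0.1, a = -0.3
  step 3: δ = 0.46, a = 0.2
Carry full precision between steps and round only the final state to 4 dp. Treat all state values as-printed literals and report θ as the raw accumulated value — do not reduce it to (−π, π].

(1.0243, -11.2766, 0.2288, 17.2200)

after step 1 (δ=0.31, a=-3.3): (-5.457948, -9.001641, -0.273569, 17.240000)
after step 2 (δ=-0.1, a=-0.3): (-2.138170, -9.933187, -0.401701, 17.180000)
after step 3 (δ=0.46, a=0.2): (1.024315, -11.276608, 0.228804, 17.220000)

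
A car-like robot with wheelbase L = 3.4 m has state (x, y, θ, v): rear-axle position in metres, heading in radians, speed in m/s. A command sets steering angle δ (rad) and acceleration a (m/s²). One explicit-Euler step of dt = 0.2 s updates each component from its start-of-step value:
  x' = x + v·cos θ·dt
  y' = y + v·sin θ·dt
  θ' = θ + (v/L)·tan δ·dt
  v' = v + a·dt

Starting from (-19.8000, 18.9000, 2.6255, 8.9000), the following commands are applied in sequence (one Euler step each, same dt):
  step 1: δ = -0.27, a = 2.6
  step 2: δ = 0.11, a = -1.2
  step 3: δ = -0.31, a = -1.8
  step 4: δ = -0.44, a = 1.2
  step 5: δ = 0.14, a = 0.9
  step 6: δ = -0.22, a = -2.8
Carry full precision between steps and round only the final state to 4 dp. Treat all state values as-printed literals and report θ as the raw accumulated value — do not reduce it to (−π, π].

(-27.6539, 26.2384, 2.0781, 8.6800)

after step 1 (δ=-0.27, a=2.6): (-21.348162, 19.778404, 2.480609, 9.420000)
after step 2 (δ=0.11, a=-1.2): (-22.835371, 20.934980, 2.541809, 9.180000)
after step 3 (δ=-0.31, a=-1.8): (-24.350911, 21.971336, 2.368832, 8.820000)
after step 4 (δ=-0.44, a=1.2): (-25.613911, 23.202809, 2.124580, 9.060000)
after step 5 (δ=0.14, a=0.9): (-26.566858, 24.743989, 2.199683, 9.240000)
after step 6 (δ=-0.22, a=-2.8): (-27.653935, 26.238435, 2.078139, 8.680000)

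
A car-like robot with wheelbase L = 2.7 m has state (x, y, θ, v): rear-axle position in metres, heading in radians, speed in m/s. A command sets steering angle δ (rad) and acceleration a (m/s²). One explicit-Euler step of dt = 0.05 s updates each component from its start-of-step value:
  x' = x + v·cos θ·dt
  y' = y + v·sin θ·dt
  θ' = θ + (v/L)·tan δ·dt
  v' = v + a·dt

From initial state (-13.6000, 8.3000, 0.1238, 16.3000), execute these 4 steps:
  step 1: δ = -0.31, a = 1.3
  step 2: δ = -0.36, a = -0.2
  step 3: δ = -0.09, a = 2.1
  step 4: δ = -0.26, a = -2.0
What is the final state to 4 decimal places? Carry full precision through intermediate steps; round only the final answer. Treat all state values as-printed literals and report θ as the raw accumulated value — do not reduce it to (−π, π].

after step 1 (δ=-0.31, a=1.3): (-12.791238, 8.400639, 0.027109, 16.365000)
after step 2 (δ=-0.36, a=-0.2): (-11.973288, 8.422818, -0.086962, 16.355000)
after step 3 (δ=-0.09, a=2.1): (-11.158628, 8.351794, -0.114295, 16.460000)
after step 4 (δ=-0.26, a=-2.0): (-10.340998, 8.257935, -0.195382, 16.360000)

(-10.3410, 8.2579, -0.1954, 16.3600)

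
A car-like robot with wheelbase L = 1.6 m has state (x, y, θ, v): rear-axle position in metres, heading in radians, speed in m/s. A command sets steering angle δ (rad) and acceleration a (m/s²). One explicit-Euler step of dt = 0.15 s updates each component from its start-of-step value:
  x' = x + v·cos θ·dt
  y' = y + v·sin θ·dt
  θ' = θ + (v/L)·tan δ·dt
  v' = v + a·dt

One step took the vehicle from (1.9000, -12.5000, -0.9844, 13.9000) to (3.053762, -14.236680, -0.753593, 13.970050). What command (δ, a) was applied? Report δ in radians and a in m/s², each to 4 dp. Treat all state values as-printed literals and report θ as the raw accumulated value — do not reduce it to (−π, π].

a = (v'−v)/dt = (0.070050)/0.15 = 0.4670
Δθ = θ'−θ = 0.230807;  (v·dt/L) = 13.9000·0.15/1.6 = 1.303125
tan δ = Δθ·L/(v·dt) = 0.177118  →  δ = 0.1753

δ = 0.1753, a = 0.4670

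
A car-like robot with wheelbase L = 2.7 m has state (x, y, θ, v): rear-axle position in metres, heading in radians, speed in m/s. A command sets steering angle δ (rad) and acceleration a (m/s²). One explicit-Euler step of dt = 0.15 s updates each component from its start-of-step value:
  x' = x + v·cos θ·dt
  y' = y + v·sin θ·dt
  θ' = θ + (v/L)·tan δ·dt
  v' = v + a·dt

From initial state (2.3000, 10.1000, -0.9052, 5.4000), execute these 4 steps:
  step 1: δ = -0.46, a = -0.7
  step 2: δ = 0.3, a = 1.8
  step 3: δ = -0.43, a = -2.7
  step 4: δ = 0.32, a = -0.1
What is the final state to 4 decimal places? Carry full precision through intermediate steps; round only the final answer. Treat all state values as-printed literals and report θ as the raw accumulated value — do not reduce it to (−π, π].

after step 1 (δ=-0.46, a=-0.7): (2.800198, 9.462896, -1.053835, 5.295000)
after step 2 (δ=0.3, a=1.8): (3.192749, 8.772434, -0.962838, 5.565000)
after step 3 (δ=-0.43, a=-2.7): (3.669552, 8.087258, -1.104629, 5.160000)
after step 4 (δ=0.32, a=-0.1): (4.017439, 7.395846, -1.009630, 5.145000)

(4.0174, 7.3958, -1.0096, 5.1450)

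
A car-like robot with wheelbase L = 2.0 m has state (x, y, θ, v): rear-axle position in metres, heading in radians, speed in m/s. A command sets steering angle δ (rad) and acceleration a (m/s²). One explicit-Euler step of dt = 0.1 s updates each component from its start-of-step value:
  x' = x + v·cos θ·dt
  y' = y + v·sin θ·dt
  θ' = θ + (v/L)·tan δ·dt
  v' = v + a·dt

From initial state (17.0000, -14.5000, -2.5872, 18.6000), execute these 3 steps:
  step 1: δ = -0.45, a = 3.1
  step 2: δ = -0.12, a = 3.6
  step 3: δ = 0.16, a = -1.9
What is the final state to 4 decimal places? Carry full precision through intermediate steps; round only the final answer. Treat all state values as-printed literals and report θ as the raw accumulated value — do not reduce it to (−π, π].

after step 1 (δ=-0.45, a=3.1): (15.418590, -15.479154, -3.036441, 18.910000)
after step 2 (δ=-0.12, a=3.6): (13.538035, -15.677629, -3.150449, 19.270000)
after step 3 (δ=0.16, a=-1.9): (11.611110, -15.660564, -2.994960, 19.080000)

(11.6111, -15.6606, -2.9950, 19.0800)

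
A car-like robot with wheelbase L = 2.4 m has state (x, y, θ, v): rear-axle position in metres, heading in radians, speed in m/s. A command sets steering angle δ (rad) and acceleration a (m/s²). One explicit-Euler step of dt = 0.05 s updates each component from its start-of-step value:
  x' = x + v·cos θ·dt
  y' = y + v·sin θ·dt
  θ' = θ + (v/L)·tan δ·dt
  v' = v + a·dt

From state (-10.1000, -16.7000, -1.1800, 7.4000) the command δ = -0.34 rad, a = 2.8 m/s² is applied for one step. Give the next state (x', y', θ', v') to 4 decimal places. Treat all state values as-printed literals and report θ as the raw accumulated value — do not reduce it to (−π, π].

x' = -10.1000 + 7.4000·cos(-1.1800)·0.05 = -9.9591
y' = -16.7000 + 7.4000·sin(-1.1800)·0.05 = -17.0421
θ' = -1.1800 + (7.4000/2.4)·tan(-0.34)·0.05 = -1.2345
v' = 7.4000 + 2.8000·0.05 = 7.5400

(-9.9591, -17.0421, -1.2345, 7.5400)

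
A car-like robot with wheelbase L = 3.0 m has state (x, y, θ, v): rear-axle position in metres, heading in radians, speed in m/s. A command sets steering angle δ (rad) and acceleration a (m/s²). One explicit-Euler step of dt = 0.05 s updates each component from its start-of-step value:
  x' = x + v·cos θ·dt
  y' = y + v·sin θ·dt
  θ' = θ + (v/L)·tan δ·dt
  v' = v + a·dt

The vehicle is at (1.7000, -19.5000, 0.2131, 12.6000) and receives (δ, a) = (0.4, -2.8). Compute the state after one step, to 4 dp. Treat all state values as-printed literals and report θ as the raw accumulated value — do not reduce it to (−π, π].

x' = 1.7000 + 12.6000·cos(0.2131)·0.05 = 2.3157
y' = -19.5000 + 12.6000·sin(0.2131)·0.05 = -19.3668
θ' = 0.2131 + (12.6000/3.0)·tan(0.4)·0.05 = 0.3019
v' = 12.6000 − 2.8000·0.05 = 12.4600

(2.3157, -19.3668, 0.3019, 12.4600)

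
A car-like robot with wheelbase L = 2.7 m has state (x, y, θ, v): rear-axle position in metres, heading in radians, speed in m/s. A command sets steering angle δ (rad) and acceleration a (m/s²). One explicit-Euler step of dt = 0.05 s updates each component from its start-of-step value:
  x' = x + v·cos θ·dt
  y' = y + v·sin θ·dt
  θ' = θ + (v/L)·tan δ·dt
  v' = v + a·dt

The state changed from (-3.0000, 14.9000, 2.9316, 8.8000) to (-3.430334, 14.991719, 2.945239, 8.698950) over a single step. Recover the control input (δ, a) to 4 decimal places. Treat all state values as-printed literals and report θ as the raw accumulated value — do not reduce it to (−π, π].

a = (v'−v)/dt = (-0.101050)/0.05 = -2.0210
Δθ = θ'−θ = 0.013639;  (v·dt/L) = 8.8000·0.05/2.7 = 0.162963
tan δ = Δθ·L/(v·dt) = 0.083694  →  δ = 0.0835

δ = 0.0835, a = -2.0210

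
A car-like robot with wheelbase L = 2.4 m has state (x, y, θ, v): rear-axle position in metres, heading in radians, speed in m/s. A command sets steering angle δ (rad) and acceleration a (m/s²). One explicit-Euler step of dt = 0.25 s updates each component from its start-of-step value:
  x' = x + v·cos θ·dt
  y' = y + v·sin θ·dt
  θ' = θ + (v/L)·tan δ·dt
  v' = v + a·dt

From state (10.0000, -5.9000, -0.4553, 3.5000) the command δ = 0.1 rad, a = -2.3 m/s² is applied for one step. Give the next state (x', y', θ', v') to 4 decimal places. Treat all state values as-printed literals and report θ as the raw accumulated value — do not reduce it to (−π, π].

(10.7859, -6.2848, -0.4187, 2.9250)

x' = 10.0000 + 3.5000·cos(-0.4553)·0.25 = 10.7859
y' = -5.9000 + 3.5000·sin(-0.4553)·0.25 = -6.2848
θ' = -0.4553 + (3.5000/2.4)·tan(0.1)·0.25 = -0.4187
v' = 3.5000 − 2.3000·0.25 = 2.9250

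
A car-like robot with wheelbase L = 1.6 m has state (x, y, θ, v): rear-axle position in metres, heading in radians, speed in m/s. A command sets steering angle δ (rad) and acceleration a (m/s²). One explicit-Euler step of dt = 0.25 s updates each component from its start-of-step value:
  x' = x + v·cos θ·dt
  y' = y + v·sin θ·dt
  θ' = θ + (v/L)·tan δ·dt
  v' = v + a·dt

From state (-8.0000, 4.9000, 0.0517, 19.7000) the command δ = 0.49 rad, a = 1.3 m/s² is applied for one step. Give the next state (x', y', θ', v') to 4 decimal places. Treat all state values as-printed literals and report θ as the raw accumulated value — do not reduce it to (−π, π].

x' = -8.0000 + 19.7000·cos(0.0517)·0.25 = -3.0816
y' = 4.9000 + 19.7000·sin(0.0517)·0.25 = 5.1545
θ' = 0.0517 + (19.7000/1.6)·tan(0.49)·0.25 = 1.6935
v' = 19.7000 + 1.3000·0.25 = 20.0250

(-3.0816, 5.1545, 1.6935, 20.0250)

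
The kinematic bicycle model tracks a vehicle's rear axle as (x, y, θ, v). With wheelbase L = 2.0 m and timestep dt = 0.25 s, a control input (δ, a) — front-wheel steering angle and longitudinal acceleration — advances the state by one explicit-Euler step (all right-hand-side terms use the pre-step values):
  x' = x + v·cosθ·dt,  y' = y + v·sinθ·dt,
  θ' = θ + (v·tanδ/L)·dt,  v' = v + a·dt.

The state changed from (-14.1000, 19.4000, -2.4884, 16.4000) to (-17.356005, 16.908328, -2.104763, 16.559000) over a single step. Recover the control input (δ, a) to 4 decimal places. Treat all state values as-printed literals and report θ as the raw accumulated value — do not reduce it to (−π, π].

δ = 0.1850, a = 0.6360

a = (v'−v)/dt = (0.159000)/0.25 = 0.6360
Δθ = θ'−θ = 0.383637;  (v·dt/L) = 16.4000·0.25/2.0 = 2.050000
tan δ = Δθ·L/(v·dt) = 0.187140  →  δ = 0.1850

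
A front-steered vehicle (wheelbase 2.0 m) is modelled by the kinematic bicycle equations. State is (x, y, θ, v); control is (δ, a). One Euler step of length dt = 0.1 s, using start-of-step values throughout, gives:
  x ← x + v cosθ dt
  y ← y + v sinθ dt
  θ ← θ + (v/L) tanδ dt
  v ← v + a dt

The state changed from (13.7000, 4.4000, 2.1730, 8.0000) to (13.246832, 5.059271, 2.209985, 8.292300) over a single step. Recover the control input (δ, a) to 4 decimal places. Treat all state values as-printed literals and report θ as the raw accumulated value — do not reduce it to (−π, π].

a = (v'−v)/dt = (0.292300)/0.1 = 2.9230
Δθ = θ'−θ = 0.036985;  (v·dt/L) = 8.0000·0.1/2.0 = 0.400000
tan δ = Δθ·L/(v·dt) = 0.092463  →  δ = 0.0922

δ = 0.0922, a = 2.9230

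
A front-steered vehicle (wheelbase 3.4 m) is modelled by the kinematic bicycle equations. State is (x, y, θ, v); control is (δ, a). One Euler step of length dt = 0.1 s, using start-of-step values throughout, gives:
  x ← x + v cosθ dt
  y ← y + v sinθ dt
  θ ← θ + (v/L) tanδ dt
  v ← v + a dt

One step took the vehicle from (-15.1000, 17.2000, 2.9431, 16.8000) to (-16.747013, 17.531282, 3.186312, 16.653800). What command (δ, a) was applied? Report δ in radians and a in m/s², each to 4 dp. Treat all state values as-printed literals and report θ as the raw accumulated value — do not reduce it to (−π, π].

a = (v'−v)/dt = (-0.146200)/0.1 = -1.4620
Δθ = θ'−θ = 0.243212;  (v·dt/L) = 16.8000·0.1/3.4 = 0.494118
tan δ = Δθ·L/(v·dt) = 0.492215  →  δ = 0.4574

δ = 0.4574, a = -1.4620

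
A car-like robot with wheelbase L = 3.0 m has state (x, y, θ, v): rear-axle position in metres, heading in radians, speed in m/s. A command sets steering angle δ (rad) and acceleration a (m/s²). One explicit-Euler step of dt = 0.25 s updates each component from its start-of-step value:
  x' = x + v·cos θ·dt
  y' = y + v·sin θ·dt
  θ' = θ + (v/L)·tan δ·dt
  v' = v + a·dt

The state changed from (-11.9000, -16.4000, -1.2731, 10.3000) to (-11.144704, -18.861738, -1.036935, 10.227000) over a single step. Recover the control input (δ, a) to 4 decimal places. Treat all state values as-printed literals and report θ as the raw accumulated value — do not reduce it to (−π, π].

δ = 0.2685, a = -0.2920

a = (v'−v)/dt = (-0.073000)/0.25 = -0.2920
Δθ = θ'−θ = 0.236165;  (v·dt/L) = 10.3000·0.25/3.0 = 0.858333
tan δ = Δθ·L/(v·dt) = 0.275144  →  δ = 0.2685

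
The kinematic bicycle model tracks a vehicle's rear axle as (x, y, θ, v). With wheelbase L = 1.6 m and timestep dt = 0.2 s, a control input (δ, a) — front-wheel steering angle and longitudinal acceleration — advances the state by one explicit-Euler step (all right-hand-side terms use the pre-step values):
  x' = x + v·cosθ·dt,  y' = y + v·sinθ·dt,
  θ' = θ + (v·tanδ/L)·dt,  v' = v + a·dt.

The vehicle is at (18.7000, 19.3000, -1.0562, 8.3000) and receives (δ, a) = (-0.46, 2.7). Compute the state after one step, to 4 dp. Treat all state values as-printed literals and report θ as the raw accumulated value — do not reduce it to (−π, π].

(19.5170, 17.8550, -1.5702, 8.8400)

x' = 18.7000 + 8.3000·cos(-1.0562)·0.2 = 19.5170
y' = 19.3000 + 8.3000·sin(-1.0562)·0.2 = 17.8550
θ' = -1.0562 + (8.3000/1.6)·tan(-0.46)·0.2 = -1.5702
v' = 8.3000 + 2.7000·0.2 = 8.8400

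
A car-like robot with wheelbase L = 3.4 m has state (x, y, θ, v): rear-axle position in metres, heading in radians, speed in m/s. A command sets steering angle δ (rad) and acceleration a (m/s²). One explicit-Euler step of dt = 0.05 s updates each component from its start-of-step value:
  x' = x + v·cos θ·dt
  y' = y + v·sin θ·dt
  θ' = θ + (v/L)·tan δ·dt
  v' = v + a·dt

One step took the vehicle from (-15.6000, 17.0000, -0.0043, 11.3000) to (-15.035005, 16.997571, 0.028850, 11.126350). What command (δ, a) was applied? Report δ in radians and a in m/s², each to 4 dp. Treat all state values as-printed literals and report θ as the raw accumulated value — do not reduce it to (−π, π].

a = (v'−v)/dt = (-0.173650)/0.05 = -3.4730
Δθ = θ'−θ = 0.033150;  (v·dt/L) = 11.3000·0.05/3.4 = 0.166176
tan δ = Δθ·L/(v·dt) = 0.199487  →  δ = 0.1969

δ = 0.1969, a = -3.4730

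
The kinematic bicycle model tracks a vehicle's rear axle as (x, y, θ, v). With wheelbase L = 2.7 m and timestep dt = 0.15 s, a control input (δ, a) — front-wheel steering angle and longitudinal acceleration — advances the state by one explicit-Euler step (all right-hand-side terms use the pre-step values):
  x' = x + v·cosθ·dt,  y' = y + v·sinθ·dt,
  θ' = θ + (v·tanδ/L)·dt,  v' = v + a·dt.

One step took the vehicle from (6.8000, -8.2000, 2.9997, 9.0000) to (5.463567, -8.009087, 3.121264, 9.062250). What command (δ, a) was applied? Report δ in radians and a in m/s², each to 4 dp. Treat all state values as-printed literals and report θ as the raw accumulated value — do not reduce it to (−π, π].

δ = 0.2385, a = 0.4150

a = (v'−v)/dt = (0.062250)/0.15 = 0.4150
Δθ = θ'−θ = 0.121564;  (v·dt/L) = 9.0000·0.15/2.7 = 0.500000
tan δ = Δθ·L/(v·dt) = 0.243128  →  δ = 0.2385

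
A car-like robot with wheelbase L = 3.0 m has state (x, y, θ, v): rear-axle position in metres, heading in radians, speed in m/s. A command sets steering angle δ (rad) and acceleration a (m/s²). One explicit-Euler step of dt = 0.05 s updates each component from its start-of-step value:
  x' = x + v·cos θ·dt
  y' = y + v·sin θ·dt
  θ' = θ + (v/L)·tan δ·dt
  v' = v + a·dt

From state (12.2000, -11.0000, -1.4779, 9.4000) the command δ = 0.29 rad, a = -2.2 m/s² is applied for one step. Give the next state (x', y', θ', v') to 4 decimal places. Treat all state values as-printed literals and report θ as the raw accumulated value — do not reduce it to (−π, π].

x' = 12.2000 + 9.4000·cos(-1.4779)·0.05 = 12.2436
y' = -11.0000 + 9.4000·sin(-1.4779)·0.05 = -11.4680
θ' = -1.4779 + (9.4000/3.0)·tan(0.29)·0.05 = -1.4311
v' = 9.4000 − 2.2000·0.05 = 9.2900

(12.2436, -11.4680, -1.4311, 9.2900)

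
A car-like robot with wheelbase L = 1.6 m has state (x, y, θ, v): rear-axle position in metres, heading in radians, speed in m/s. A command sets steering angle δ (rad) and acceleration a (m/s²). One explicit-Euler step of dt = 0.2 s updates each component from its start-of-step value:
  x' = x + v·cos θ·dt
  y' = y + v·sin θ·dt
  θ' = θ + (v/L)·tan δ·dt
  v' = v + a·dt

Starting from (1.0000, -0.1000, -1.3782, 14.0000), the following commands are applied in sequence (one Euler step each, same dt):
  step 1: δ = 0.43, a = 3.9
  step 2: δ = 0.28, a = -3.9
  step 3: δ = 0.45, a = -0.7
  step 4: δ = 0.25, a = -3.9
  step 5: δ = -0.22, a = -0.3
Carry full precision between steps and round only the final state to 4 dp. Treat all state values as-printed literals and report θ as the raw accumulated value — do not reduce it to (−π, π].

after step 1 (δ=0.43, a=3.9): (1.535942, -2.848230, -0.575613, 14.780000)
after step 2 (δ=0.28, a=-3.9): (4.015608, -4.457326, -0.044357, 14.000000)
after step 3 (δ=0.45, a=-0.7): (6.812854, -4.581484, 0.800990, 13.860000)
after step 4 (δ=0.25, a=-3.9): (8.742156, -2.591062, 1.243370, 13.080000)
after step 5 (δ=-0.22, a=-0.3): (9.583481, -0.114042, 0.877752, 13.020000)

(9.5835, -0.1140, 0.8778, 13.0200)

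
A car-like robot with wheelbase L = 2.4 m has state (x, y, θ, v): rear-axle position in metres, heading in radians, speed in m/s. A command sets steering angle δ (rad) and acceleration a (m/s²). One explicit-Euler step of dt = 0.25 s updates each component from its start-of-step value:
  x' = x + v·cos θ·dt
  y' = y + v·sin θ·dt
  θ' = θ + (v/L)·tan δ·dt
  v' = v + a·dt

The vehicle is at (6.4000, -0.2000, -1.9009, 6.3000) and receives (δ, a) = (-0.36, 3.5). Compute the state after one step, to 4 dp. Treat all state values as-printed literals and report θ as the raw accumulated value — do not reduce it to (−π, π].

x' = 6.4000 + 6.3000·cos(-1.9009)·0.25 = 5.8895
y' = -0.2000 + 6.3000·sin(-1.9009)·0.25 = -1.6900
θ' = -1.9009 + (6.3000/2.4)·tan(-0.36)·0.25 = -2.1479
v' = 6.3000 + 3.5000·0.25 = 7.1750

(5.8895, -1.6900, -2.1479, 7.1750)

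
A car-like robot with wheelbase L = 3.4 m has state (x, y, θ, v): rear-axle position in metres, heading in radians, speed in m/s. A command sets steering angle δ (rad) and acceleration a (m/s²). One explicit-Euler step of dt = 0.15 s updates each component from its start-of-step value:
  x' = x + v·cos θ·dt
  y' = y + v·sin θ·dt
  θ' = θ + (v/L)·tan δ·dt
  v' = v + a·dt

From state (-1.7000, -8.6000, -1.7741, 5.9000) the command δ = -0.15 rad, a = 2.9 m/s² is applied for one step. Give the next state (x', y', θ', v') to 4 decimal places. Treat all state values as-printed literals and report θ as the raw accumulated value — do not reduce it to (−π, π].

x' = -1.7000 + 5.9000·cos(-1.7741)·0.15 = -1.8787
y' = -8.6000 + 5.9000·sin(-1.7741)·0.15 = -9.4668
θ' = -1.7741 + (5.9000/3.4)·tan(-0.15)·0.15 = -1.8134
v' = 5.9000 + 2.9000·0.15 = 6.3350

(-1.8787, -9.4668, -1.8134, 6.3350)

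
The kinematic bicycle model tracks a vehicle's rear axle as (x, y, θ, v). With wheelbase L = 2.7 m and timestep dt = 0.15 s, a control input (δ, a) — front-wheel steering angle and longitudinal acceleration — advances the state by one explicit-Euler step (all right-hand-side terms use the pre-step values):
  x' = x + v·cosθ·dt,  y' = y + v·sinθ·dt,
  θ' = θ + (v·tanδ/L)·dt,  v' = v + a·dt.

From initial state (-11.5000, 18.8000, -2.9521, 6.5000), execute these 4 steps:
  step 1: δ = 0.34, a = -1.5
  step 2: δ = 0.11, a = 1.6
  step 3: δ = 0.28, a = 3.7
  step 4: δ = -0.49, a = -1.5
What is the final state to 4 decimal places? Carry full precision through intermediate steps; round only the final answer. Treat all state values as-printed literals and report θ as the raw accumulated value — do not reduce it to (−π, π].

(-15.2182, 17.5118, -2.8913, 6.8450)

after step 1 (δ=0.34, a=-1.5): (-12.457547, 18.616348, -2.824362, 6.275000)
after step 2 (δ=0.11, a=1.6): (-13.351832, 18.322738, -2.785859, 6.515000)
after step 3 (δ=0.28, a=3.7): (-14.267897, 17.982383, -2.681780, 7.070000)
after step 4 (δ=-0.49, a=-1.5): (-15.218249, 17.511754, -2.891283, 6.845000)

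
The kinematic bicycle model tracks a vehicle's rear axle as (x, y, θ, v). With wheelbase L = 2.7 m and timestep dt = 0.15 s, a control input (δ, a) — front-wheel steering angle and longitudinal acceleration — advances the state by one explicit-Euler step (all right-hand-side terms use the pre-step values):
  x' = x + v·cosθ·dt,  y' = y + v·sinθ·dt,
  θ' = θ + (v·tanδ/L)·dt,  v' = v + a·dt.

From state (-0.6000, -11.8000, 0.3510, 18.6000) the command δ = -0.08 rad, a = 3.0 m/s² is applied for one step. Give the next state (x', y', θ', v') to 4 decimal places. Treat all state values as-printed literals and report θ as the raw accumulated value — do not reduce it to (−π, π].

(2.0199, -10.8407, 0.2682, 19.0500)

x' = -0.6000 + 18.6000·cos(0.3510)·0.15 = 2.0199
y' = -11.8000 + 18.6000·sin(0.3510)·0.15 = -10.8407
θ' = 0.3510 + (18.6000/2.7)·tan(-0.08)·0.15 = 0.2682
v' = 18.6000 + 3.0000·0.15 = 19.0500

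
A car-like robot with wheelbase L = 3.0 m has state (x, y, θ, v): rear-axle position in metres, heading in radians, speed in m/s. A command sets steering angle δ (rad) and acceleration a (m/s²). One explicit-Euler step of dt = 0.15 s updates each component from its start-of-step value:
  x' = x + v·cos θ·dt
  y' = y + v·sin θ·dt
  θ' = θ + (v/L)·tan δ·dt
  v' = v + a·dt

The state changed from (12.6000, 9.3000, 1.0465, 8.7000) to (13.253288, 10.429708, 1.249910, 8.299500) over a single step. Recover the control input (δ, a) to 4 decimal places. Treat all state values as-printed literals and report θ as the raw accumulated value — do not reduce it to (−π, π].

a = (v'−v)/dt = (-0.400500)/0.15 = -2.6700
Δθ = θ'−θ = 0.203410;  (v·dt/L) = 8.7000·0.15/3.0 = 0.435000
tan δ = Δθ·L/(v·dt) = 0.467609  →  δ = 0.4374

δ = 0.4374, a = -2.6700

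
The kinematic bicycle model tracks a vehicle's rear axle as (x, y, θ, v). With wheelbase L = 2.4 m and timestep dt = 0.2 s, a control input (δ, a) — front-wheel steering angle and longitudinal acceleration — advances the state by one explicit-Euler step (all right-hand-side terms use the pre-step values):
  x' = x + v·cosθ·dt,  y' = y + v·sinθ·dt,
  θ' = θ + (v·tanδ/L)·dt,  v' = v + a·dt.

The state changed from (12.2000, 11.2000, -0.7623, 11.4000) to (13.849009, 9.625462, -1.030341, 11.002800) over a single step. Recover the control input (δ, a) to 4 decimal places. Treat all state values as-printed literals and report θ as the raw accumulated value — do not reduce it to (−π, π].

δ = -0.2750, a = -1.9860

a = (v'−v)/dt = (-0.397200)/0.2 = -1.9860
Δθ = θ'−θ = -0.268041;  (v·dt/L) = 11.4000·0.2/2.4 = 0.950000
tan δ = Δθ·L/(v·dt) = -0.282148  →  δ = -0.2750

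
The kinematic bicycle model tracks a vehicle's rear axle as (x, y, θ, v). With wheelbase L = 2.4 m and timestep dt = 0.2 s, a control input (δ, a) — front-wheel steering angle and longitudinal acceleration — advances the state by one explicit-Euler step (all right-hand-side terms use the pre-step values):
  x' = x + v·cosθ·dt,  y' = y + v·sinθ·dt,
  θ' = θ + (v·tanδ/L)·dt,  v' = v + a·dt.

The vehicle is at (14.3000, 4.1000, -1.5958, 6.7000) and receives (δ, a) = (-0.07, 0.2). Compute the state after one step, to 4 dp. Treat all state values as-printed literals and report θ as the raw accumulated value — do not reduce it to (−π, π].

x' = 14.3000 + 6.7000·cos(-1.5958)·0.2 = 14.2665
y' = 4.1000 + 6.7000·sin(-1.5958)·0.2 = 2.7604
θ' = -1.5958 + (6.7000/2.4)·tan(-0.07)·0.2 = -1.6349
v' = 6.7000 + 0.2000·0.2 = 6.7400

(14.2665, 2.7604, -1.6349, 6.7400)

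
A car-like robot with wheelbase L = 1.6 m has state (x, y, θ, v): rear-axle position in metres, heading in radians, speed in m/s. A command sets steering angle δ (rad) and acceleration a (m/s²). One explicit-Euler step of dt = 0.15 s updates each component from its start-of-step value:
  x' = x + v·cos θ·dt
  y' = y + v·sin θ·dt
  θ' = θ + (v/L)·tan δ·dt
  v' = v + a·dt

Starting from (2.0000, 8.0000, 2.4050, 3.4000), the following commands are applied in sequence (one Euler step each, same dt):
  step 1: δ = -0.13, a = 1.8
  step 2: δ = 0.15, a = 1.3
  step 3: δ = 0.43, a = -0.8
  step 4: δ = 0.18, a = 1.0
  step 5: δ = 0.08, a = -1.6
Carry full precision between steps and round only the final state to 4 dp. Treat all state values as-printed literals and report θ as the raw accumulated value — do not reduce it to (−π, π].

after step 1 (δ=-0.13, a=1.8): (1.622211, 8.342602, 2.363327, 3.670000)
after step 2 (δ=0.15, a=1.3): (1.230183, 8.729077, 2.415327, 3.865000)
after step 3 (δ=0.43, a=-0.8): (0.796727, 9.114079, 2.581506, 3.745000)
after step 4 (δ=0.18, a=1.0): (0.320807, 9.412514, 2.645394, 3.895000)
after step 5 (δ=0.08, a=-1.6): (-0.192982, 9.690667, 2.674669, 3.655000)

(-0.1930, 9.6907, 2.6747, 3.6550)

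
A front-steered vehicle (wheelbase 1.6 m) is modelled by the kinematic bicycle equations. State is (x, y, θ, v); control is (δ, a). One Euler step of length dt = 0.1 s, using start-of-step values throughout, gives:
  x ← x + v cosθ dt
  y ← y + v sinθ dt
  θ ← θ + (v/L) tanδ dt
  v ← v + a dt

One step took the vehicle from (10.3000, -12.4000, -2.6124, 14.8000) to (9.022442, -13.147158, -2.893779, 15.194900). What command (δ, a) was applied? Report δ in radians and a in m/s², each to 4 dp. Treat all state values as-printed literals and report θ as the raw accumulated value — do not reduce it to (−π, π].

δ = -0.2953, a = 3.9490

a = (v'−v)/dt = (0.394900)/0.1 = 3.9490
Δθ = θ'−θ = -0.281379;  (v·dt/L) = 14.8000·0.1/1.6 = 0.925000
tan δ = Δθ·L/(v·dt) = -0.304194  →  δ = -0.2953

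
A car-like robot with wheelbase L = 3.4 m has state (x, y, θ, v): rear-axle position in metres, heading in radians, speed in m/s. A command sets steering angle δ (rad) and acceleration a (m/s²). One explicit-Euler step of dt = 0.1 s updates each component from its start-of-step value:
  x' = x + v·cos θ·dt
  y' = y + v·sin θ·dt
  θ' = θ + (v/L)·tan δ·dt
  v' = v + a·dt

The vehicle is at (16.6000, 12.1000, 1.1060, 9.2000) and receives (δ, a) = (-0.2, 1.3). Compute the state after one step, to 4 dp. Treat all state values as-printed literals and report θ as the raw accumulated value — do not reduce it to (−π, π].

(17.0124, 12.9224, 1.0511, 9.3300)

x' = 16.6000 + 9.2000·cos(1.1060)·0.1 = 17.0124
y' = 12.1000 + 9.2000·sin(1.1060)·0.1 = 12.9224
θ' = 1.1060 + (9.2000/3.4)·tan(-0.2)·0.1 = 1.0511
v' = 9.2000 + 1.3000·0.1 = 9.3300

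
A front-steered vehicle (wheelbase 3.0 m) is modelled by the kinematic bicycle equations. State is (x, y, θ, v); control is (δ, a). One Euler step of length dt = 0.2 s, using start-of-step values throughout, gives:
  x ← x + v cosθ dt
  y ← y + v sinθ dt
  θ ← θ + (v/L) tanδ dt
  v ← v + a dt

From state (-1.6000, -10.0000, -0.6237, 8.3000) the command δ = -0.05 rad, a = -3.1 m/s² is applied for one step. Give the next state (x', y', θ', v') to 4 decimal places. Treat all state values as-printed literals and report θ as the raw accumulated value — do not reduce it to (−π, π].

x' = -1.6000 + 8.3000·cos(-0.6237)·0.2 = -0.2525
y' = -10.0000 + 8.3000·sin(-0.6237)·0.2 = -10.9695
θ' = -0.6237 + (8.3000/3.0)·tan(-0.05)·0.2 = -0.6514
v' = 8.3000 − 3.1000·0.2 = 7.6800

(-0.2525, -10.9695, -0.6514, 7.6800)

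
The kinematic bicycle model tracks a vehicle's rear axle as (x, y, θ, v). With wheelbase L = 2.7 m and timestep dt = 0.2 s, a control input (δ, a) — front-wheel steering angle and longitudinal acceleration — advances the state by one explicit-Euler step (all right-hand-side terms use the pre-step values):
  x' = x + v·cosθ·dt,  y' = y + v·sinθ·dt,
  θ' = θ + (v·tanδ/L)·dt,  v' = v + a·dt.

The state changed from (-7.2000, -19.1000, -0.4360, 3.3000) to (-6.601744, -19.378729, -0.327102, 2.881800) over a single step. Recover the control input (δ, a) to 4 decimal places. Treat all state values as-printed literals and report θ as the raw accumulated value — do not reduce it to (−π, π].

δ = 0.4191, a = -2.0910

a = (v'−v)/dt = (-0.418200)/0.2 = -2.0910
Δθ = θ'−θ = 0.108898;  (v·dt/L) = 3.3000·0.2/2.7 = 0.244444
tan δ = Δθ·L/(v·dt) = 0.445492  →  δ = 0.4191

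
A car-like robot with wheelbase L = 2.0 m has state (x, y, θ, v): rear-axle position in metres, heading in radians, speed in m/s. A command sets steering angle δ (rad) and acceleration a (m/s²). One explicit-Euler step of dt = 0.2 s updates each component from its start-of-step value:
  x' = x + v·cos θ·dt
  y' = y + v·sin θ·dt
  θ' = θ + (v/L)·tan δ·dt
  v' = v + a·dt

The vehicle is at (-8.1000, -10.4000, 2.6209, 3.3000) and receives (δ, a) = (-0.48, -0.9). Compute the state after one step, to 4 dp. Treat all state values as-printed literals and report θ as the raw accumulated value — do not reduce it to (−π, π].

x' = -8.1000 + 3.3000·cos(2.6209)·0.2 = -8.6725
y' = -10.4000 + 3.3000·sin(2.6209)·0.2 = -10.0717
θ' = 2.6209 + (3.3000/2.0)·tan(-0.48)·0.2 = 2.4491
v' = 3.3000 − 0.9000·0.2 = 3.1200

(-8.6725, -10.0717, 2.4491, 3.1200)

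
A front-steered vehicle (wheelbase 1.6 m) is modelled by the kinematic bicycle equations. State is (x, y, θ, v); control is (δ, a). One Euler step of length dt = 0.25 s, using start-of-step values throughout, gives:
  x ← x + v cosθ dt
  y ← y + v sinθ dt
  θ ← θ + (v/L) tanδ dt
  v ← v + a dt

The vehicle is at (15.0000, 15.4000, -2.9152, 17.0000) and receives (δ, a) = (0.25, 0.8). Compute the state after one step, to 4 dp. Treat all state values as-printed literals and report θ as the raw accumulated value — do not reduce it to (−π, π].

(10.8584, 14.4460, -2.2369, 17.2000)

x' = 15.0000 + 17.0000·cos(-2.9152)·0.25 = 10.8584
y' = 15.4000 + 17.0000·sin(-2.9152)·0.25 = 14.4460
θ' = -2.9152 + (17.0000/1.6)·tan(0.25)·0.25 = -2.2369
v' = 17.0000 + 0.8000·0.25 = 17.2000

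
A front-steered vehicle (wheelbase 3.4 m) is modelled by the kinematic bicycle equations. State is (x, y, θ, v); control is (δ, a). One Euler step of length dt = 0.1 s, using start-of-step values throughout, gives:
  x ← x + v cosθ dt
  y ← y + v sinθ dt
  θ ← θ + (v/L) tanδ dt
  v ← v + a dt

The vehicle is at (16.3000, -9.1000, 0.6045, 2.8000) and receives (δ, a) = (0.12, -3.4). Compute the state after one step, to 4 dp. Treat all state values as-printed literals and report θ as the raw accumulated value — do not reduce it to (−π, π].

x' = 16.3000 + 2.8000·cos(0.6045)·0.1 = 16.5304
y' = -9.1000 + 2.8000·sin(0.6045)·0.1 = -8.9409
θ' = 0.6045 + (2.8000/3.4)·tan(0.12)·0.1 = 0.6144
v' = 2.8000 − 3.4000·0.1 = 2.4600

(16.5304, -8.9409, 0.6144, 2.4600)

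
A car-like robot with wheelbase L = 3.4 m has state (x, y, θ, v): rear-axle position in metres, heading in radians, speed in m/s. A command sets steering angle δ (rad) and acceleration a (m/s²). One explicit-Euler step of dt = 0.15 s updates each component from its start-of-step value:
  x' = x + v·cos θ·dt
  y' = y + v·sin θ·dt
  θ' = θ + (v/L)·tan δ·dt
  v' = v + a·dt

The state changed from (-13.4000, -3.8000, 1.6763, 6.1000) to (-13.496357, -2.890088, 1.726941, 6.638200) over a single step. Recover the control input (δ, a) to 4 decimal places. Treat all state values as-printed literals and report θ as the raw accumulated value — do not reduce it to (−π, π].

a = (v'−v)/dt = (0.538200)/0.15 = 3.5880
Δθ = θ'−θ = 0.050641;  (v·dt/L) = 6.1000·0.15/3.4 = 0.269118
tan δ = Δθ·L/(v·dt) = 0.188174  →  δ = 0.1860

δ = 0.1860, a = 3.5880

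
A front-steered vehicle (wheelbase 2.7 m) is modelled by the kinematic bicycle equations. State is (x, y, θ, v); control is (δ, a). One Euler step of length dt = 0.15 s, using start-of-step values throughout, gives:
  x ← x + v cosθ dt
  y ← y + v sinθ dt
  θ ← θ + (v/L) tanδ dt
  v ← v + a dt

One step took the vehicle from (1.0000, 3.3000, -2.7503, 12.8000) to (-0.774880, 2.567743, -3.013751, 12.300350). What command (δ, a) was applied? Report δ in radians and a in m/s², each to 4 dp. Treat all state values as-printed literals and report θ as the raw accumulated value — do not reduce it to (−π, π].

a = (v'−v)/dt = (-0.499650)/0.15 = -3.3310
Δθ = θ'−θ = -0.263451;  (v·dt/L) = 12.8000·0.15/2.7 = 0.711111
tan δ = Δθ·L/(v·dt) = -0.370478  →  δ = -0.3548

δ = -0.3548, a = -3.3310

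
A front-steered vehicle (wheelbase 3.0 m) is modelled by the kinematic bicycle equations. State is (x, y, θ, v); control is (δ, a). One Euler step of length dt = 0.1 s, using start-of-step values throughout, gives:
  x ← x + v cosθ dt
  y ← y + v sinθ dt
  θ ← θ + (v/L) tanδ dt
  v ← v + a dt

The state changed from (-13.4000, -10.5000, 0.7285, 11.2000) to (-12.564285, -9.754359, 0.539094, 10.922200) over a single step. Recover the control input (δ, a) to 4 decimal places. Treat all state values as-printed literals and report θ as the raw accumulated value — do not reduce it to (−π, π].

δ = -0.4695, a = -2.7780

a = (v'−v)/dt = (-0.277800)/0.1 = -2.7780
Δθ = θ'−θ = -0.189406;  (v·dt/L) = 11.2000·0.1/3.0 = 0.373333
tan δ = Δθ·L/(v·dt) = -0.507338  →  δ = -0.4695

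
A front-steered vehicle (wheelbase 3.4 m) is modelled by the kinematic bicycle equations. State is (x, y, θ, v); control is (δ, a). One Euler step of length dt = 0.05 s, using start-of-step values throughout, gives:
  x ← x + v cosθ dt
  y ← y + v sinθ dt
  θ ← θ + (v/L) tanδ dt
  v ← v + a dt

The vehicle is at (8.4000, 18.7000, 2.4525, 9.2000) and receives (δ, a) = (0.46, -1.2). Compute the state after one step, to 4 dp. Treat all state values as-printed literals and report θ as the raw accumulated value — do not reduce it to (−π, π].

(8.0450, 18.9925, 2.5195, 9.1400)

x' = 8.4000 + 9.2000·cos(2.4525)·0.05 = 8.0450
y' = 18.7000 + 9.2000·sin(2.4525)·0.05 = 18.9925
θ' = 2.4525 + (9.2000/3.4)·tan(0.46)·0.05 = 2.5195
v' = 9.2000 − 1.2000·0.05 = 9.1400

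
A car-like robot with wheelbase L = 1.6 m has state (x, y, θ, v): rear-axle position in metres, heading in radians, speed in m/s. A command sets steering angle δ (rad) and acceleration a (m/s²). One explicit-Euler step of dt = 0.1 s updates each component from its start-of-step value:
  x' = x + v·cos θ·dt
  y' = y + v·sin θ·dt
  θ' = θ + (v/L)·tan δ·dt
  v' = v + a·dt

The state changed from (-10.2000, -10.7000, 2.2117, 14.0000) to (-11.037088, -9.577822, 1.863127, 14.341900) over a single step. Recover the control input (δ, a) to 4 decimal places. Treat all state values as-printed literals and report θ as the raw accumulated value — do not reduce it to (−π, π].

δ = -0.3791, a = 3.4190

a = (v'−v)/dt = (0.341900)/0.1 = 3.4190
Δθ = θ'−θ = -0.348573;  (v·dt/L) = 14.0000·0.1/1.6 = 0.875000
tan δ = Δθ·L/(v·dt) = -0.398369  →  δ = -0.3791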